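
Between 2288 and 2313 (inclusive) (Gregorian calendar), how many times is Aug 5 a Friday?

4

Track Aug 5's weekday year by year (advancing +1, or +2 across a Feb 29):
  2288: Sun  2289: Mon (+1)  2290: Tue (+1)  2291: Wed (+1)  2292: Fri (+2) ✓
  2293: Sat (+1)  2294: Sun (+1)  2295: Mon (+1)  2296: Wed (+2)  2297: Thu (+1)
  2298: Fri (+1) ✓  2299: Sat (+1)  2300: Sun (+1)  2301: Mon (+1)  2302: Tue (+1)
  2303: Wed (+1)  2304: Fri (+2) ✓  2305: Sat (+1)  2306: Sun (+1)  2307: Mon (+1)
  2308: Wed (+2)  2309: Thu (+1)  2310: Fri (+1) ✓  2311: Sat (+1)  2312: Mon (+2)
  2313: Tue (+1)
Friday years: 2292, 2298, 2304, 2310 — 4 in total.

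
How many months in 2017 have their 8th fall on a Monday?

1

Check the 8th of each month of 2017: Jan 8: Sun, Feb 8: Wed, Mar 8: Wed, Apr 8: Sat, May 8: Mon, Jun 8: Thu, Jul 8: Sat, Aug 8: Tue, Sep 8: Fri, Oct 8: Sun, Nov 8: Wed, Dec 8: Fri.
Monday occurs in May — 1 month.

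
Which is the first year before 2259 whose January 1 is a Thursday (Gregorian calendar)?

Jan 1 advances by 2 weekdays after a leap year and by 1 after a common year.
2259: Jan 1 is Saturday.
2258: Friday
2257: Thursday
2257 begins on a Thursday

2257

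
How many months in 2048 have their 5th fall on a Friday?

Check the 5th of each month of 2048: Jan 5: Sun, Feb 5: Wed, Mar 5: Thu, Apr 5: Sun, May 5: Tue, Jun 5: Fri, Jul 5: Sun, Aug 5: Wed, Sep 5: Sat, Oct 5: Mon, Nov 5: Thu, Dec 5: Sat.
Friday occurs in June — 1 month.

1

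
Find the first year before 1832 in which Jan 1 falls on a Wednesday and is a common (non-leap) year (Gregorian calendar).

1823

Jan 1 advances by 2 weekdays after a leap year and by 1 after a common year.
1832: Jan 1 is Sunday (leap).
1831: Saturday
1830: Friday
1829: Thursday
1828: Tuesday (leap)
1827: Monday
1826: Sunday
1825: Saturday
1824: Thursday (leap)
1823: Wednesday
1823 begins on a Wednesday and is a common year.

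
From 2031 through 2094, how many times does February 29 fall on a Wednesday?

2

Leap years in 2031–2094: 16 of them.
Feb 29 weekday advances by 5 (mod 7) from one leap year to the next four years later (or differs when a century non-leap intervenes).
Leap-day weekdays: 2032:Sun 2036:Fri 2040:Wed✓ 2044:Mon 2048:Sat 2052:Thu 2056:Tue 2060:Sun 2064:Fri 2068:Wed✓ 2072:Mon 2076:Sat 2080:Thu 2084:Tue 2088:Sun 2092:Fri
Wednesday: 2040, 2068 → 2.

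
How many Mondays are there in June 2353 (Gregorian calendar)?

June 2353 has 30 days and begins on Monday.
The first Monday is June 1.
Mondays fall on 1, 8, 15, 22, 29 — that's 5.

5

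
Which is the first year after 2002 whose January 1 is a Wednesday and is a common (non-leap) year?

Jan 1 advances by 2 weekdays after a leap year and by 1 after a common year.
2002: Jan 1 is Tuesday.
2003: Wednesday
2003 begins on a Wednesday and is a common year.

2003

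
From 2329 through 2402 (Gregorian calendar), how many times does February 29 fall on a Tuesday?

Leap years in 2329–2402: 18 of them.
Feb 29 weekday advances by 5 (mod 7) from one leap year to the next four years later (or differs when a century non-leap intervenes).
Leap-day weekdays: 2332:Mon 2336:Sat 2340:Thu 2344:Tue✓ 2348:Sun 2352:Fri 2356:Wed 2360:Mon 2364:Sat 2368:Thu 2372:Tue✓ 2376:Sun 2380:Fri 2384:Wed 2388:Mon 2392:Sat 2396:Thu 2400:Tue✓
Tuesday: 2344, 2372, 2400 → 3.

3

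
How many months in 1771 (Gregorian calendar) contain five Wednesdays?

4

A month of length L has five Wednesdays iff its first Wednesday is on day ≤ L−28 (so day 1–3 in a 31-day month, 1–2 in a 30-day month, day 1 in a leap February).
Checking each month of 1771: Jan starts Tue (31d) ✓; Feb starts Fri (28d); Mar starts Fri (31d); Apr starts Mon (30d); May starts Wed (31d) ✓; Jun starts Sat (30d); Jul starts Mon (31d) ✓; Aug starts Thu (31d); Sep starts Sun (30d); Oct starts Tue (31d) ✓; Nov starts Fri (30d); Dec starts Sun (31d).
Five-Wednesday months: January, May, July, October → 4.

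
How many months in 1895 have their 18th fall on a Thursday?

Check the 18th of each month of 1895: Jan 18: Fri, Feb 18: Mon, Mar 18: Mon, Apr 18: Thu, May 18: Sat, Jun 18: Tue, Jul 18: Thu, Aug 18: Sun, Sep 18: Wed, Oct 18: Fri, Nov 18: Mon, Dec 18: Wed.
Thursday occurs in April, July — 2 months.

2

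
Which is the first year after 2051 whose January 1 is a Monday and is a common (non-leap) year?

2057

Jan 1 advances by 2 weekdays after a leap year and by 1 after a common year.
2051: Jan 1 is Sunday.
2052: Monday (leap)
2053: Wednesday
2054: Thursday
2055: Friday
2056: Saturday (leap)
2057: Monday
2057 begins on a Monday and is a common year.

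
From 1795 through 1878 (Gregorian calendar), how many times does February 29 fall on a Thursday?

3

Leap years in 1795–1878: 20 of them.
Feb 29 weekday advances by 5 (mod 7) from one leap year to the next four years later (or differs when a century non-leap intervenes).
Leap-day weekdays: 1796:Mon 1804:Wed 1808:Mon 1812:Sat 1816:Thu✓ 1820:Tue 1824:Sun 1828:Fri 1832:Wed 1836:Mon 1840:Sat 1844:Thu✓ 1848:Tue 1852:Sun 1856:Fri 1860:Wed 1864:Mon 1868:Sat 1872:Thu✓ 1876:Tue
Thursday: 1816, 1844, 1872 → 3.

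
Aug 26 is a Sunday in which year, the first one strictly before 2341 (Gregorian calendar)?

2334

From one year to the next, a fixed date's weekday advances by 1, or by 2 when a Feb 29 lies between the two dates.
2341: August 26 is Tuesday.
2340: Monday (−1)
2339: Saturday (−2)
2338: Friday (−1)
2337: Thursday (−1)
2336: Wednesday (−1)
2335: Monday (−2)
2334: Sunday (−1)
Aug 26 falls on a Sunday in 2334.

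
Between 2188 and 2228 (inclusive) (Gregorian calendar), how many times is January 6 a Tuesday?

6

Track January 6's weekday year by year (advancing +1, or +2 across a Feb 29):
  2188: Sun  2189: Tue (+2) ✓  2190: Wed (+1)  2191: Thu (+1)  2192: Fri (+1)
  2193: Sun (+2)  2194: Mon (+1)  2195: Tue (+1) ✓  2196: Wed (+1)  2197: Fri (+2)
  2198: Sat (+1)  2199: Sun (+1)  2200: Mon (+1)  2201: Tue (+1) ✓  … (13 more years) …
  2215: Fri (+1)  2216: Sat (+1)  2217: Mon (+2)  2218: Tue (+1) ✓  2219: Wed (+1)
  2220: Thu (+1)  2221: Sat (+2)  2222: Sun (+1)  2223: Mon (+1)  2224: Tue (+1) ✓
  2225: Thu (+2)  2226: Fri (+1)  2227: Sat (+1)  2228: Sun (+1)
Tuesday years: 2189, 2195, 2201, 2207, 2218, 2224 — 6 in total.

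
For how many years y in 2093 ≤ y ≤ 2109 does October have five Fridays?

8

October has 31 days; it has five Fridays when Friday falls among the first (month-length − 28) days — i.e. when October 1 is one of Friday/Thursday/Wednesday.
October 1 by year: 2093:Thu✓ 2094:Fri✓ 2095:Sat 2096:Mon 2097:Tue 2098:Wed✓ 2099:Thu✓ 2100:Fri✓ 2101:Sat 2102:Sun 2103:Mon 2104:Wed✓ 2105:Thu✓ 2106:Fri✓ 2107:Sat 2108:Mon 2109:Tue
Years with five Fridays: 2093, 2094, 2098, 2099, 2100, 2104, 2105, 2106 → 8.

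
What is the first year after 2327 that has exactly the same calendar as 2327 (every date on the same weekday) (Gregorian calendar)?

Two years share a calendar iff Jan 1 falls on the same weekday and both are leap or both are common. 2327: Jan 1 is Saturday, common year.
2328: Jan 1 Sunday, leap
2329: Jan 1 Tuesday, common
2330: Jan 1 Wednesday, common
2331: Jan 1 Thursday, common
2332: Jan 1 Friday, leap
2333: Jan 1 Sunday, common
2334: Jan 1 Monday, common
2335: Jan 1 Tuesday, common
2336: Jan 1 Wednesday, leap
2337: Jan 1 Friday, common
2338: Jan 1 Saturday, common
2338 matches on both conditions.

2338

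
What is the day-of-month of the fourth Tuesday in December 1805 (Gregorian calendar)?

December 1, 1805 is a Sunday, so the first Tuesday is the 3rd.
The fourth Tuesday is 3 + 21 = 24.

24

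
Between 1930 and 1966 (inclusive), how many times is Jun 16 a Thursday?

Track Jun 16's weekday year by year (advancing +1, or +2 across a Feb 29):
  1930: Mon  1931: Tue (+1)  1932: Thu (+2) ✓  1933: Fri (+1)  1934: Sat (+1)
  1935: Sun (+1)  1936: Tue (+2)  1937: Wed (+1)  1938: Thu (+1) ✓  1939: Fri (+1)
  1940: Sun (+2)  1941: Mon (+1)  1942: Tue (+1)  1943: Wed (+1)  … (9 more years) …
  1953: Tue (+1)  1954: Wed (+1)  1955: Thu (+1) ✓  1956: Sat (+2)  1957: Sun (+1)
  1958: Mon (+1)  1959: Tue (+1)  1960: Thu (+2) ✓  1961: Fri (+1)  1962: Sat (+1)
  1963: Sun (+1)  1964: Tue (+2)  1965: Wed (+1)  1966: Thu (+1) ✓
Thursday years: 1932, 1938, 1949, 1955, 1960, 1966 — 6 in total.

6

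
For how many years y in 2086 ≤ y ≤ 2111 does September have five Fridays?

6

September has 30 days; it has five Fridays when Friday falls among the first (month-length − 28) days — i.e. when September 1 is one of Friday/Thursday.
September 1 by year: 2086:Sun 2087:Mon 2088:Wed 2089:Thu✓ 2090:Fri✓ 2091:Sat 2092:Mon 2093:Tue 2094:Wed 2095:Thu✓ 2096:Sat 2097:Sun 2098:Mon 2099:Tue 2100:Wed 2101:Thu✓ 2102:Fri✓ 2103:Sat 2104:Mon 2105:Tue 2106:Wed 2107:Thu✓ 2108:Sat 2109:Sun 2110:Mon 2111:Tue
Years with five Fridays: 2089, 2090, 2095, 2101, 2102, 2107 → 6.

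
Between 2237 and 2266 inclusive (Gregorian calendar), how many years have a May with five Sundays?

May has 31 days; it has five Sundays when Sunday falls among the first (month-length − 28) days — i.e. when May 1 is one of Sunday/Saturday/Friday.
May 1 by year: 2237:Mon 2238:Tue 2239:Wed 2240:Fri✓ 2241:Sat✓ 2242:Sun✓ 2243:Mon 2244:Wed 2245:Thu 2246:Fri✓ 2247:Sat✓ 2248:Mon 2249:Tue 2250:Wed 2251:Thu 2252:Sat✓ 2253:Sun✓ 2254:Mon 2255:Tue 2256:Thu 2257:Fri✓ 2258:Sat✓ 2259:Sun✓ 2260:Tue 2261:Wed 2262:Thu 2263:Fri✓ 2264:Sun✓ 2265:Mon 2266:Tue
Years with five Sundays: 2240, 2241, 2242, 2246, 2247, 2252, 2253, 2257, 2258, 2259, 2263, 2264 → 12.

12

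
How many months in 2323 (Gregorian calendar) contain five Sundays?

A month of length L has five Sundays iff its first Sunday is on day ≤ L−28 (so day 1–3 in a 31-day month, 1–2 in a 30-day month, day 1 in a leap February).
Checking each month of 2323: Jan starts Mon (31d); Feb starts Thu (28d); Mar starts Thu (31d); Apr starts Sun (30d) ✓; May starts Tue (31d); Jun starts Fri (30d); Jul starts Sun (31d) ✓; Aug starts Wed (31d); Sep starts Sat (30d) ✓; Oct starts Mon (31d); Nov starts Thu (30d); Dec starts Sat (31d) ✓.
Five-Sunday months: April, July, September, December → 4.

4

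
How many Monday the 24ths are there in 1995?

2

Check the 24th of each month of 1995: Jan 24: Tue, Feb 24: Fri, Mar 24: Fri, Apr 24: Mon, May 24: Wed, Jun 24: Sat, Jul 24: Mon, Aug 24: Thu, Sep 24: Sun, Oct 24: Tue, Nov 24: Fri, Dec 24: Sun.
Monday occurs in April, July — 2 months.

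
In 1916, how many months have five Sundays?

5

A month of length L has five Sundays iff its first Sunday is on day ≤ L−28 (so day 1–3 in a 31-day month, 1–2 in a 30-day month, day 1 in a leap February).
Checking each month of 1916: Jan starts Sat (31d) ✓; Feb starts Tue (29d); Mar starts Wed (31d); Apr starts Sat (30d) ✓; May starts Mon (31d); Jun starts Thu (30d); Jul starts Sat (31d) ✓; Aug starts Tue (31d); Sep starts Fri (30d); Oct starts Sun (31d) ✓; Nov starts Wed (30d); Dec starts Fri (31d) ✓.
Five-Sunday months: January, April, July, October, December → 5.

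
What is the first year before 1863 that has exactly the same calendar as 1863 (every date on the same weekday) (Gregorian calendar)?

1857

Two years share a calendar iff Jan 1 falls on the same weekday and both are leap or both are common. 1863: Jan 1 is Thursday, common year.
1862: Jan 1 Wednesday, common
1861: Jan 1 Tuesday, common
1860: Jan 1 Sunday, leap
1859: Jan 1 Saturday, common
1858: Jan 1 Friday, common
1857: Jan 1 Thursday, common
1857 matches on both conditions.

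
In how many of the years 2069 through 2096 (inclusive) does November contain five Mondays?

8

November has 30 days; it has five Mondays when Monday falls among the first (month-length − 28) days — i.e. when November 1 is one of Monday/Sunday.
November 1 by year: 2069:Fri 2070:Sat 2071:Sun✓ 2072:Tue 2073:Wed 2074:Thu 2075:Fri 2076:Sun✓ 2077:Mon✓ 2078:Tue 2079:Wed 2080:Fri 2081:Sat 2082:Sun✓ 2083:Mon✓ 2084:Wed 2085:Thu 2086:Fri 2087:Sat 2088:Mon✓ 2089:Tue 2090:Wed 2091:Thu 2092:Sat 2093:Sun✓ 2094:Mon✓ 2095:Tue 2096:Thu
Years with five Mondays: 2071, 2076, 2077, 2082, 2083, 2088, 2093, 2094 → 8.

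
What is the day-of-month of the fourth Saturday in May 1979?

May 1, 1979 is a Tuesday, so the first Saturday is the 5th.
The fourth Saturday is 5 + 21 = 26.

26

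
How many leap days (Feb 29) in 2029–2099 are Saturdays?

2

Leap years in 2029–2099: 17 of them.
Feb 29 weekday advances by 5 (mod 7) from one leap year to the next four years later (or differs when a century non-leap intervenes).
Leap-day weekdays: 2032:Sun 2036:Fri 2040:Wed 2044:Mon 2048:Sat✓ 2052:Thu 2056:Tue 2060:Sun 2064:Fri 2068:Wed 2072:Mon 2076:Sat✓ 2080:Thu 2084:Tue 2088:Sun 2092:Fri 2096:Wed
Saturday: 2048, 2076 → 2.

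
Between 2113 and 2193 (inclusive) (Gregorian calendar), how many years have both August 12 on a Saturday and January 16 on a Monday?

9

Check each year's weekday for August 12 and January 16:
  2113: Sat/Mon ✓  2114: Sun/Tue  2115: Mon/Wed  2116: Wed/Thu  2117: Thu/Sat  2118: Fri/Sun  2119: Sat/Mon ✓  2120: Mon/Tue  2121: Tue/Thu  2122: Wed/Fri  2123: Thu/Sat  2124: Sat/Sun  2125: Sun/Tue  2126: Mon/Wed  …(53 more)…  2180: Sat/Sun  2181: Sun/Tue  2182: Mon/Wed  2183: Tue/Thu  2184: Thu/Fri  2185: Fri/Sun  2186: Sat/Mon ✓  2187: Sun/Tue  2188: Tue/Wed  2189: Wed/Fri  2190: Thu/Sat  2191: Fri/Sun  2192: Sun/Mon  2193: Mon/Wed
Both conditions hold in: 2113, 2119, 2130, 2141, 2147, 2158, 2169, 2175, 2186 — 9.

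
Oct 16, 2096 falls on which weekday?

January 1, 2096 is a Sunday.
October 16 is day 290 of the year, i.e. 289 days after Jan 1.
289 mod 7 = 2, so advance 2 weekdays from Sunday: Tuesday.

Tuesday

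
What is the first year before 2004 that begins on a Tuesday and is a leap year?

Jan 1 advances by 2 weekdays after a leap year and by 1 after a common year.
2004: Jan 1 is Thursday (leap).
2003: Wednesday
2002: Tuesday
2001: Monday
2000: Saturday (leap)
1999: Friday
1998: Thursday
1997: Wednesday
1996: Monday (leap)
1995: Sunday
1994: Saturday
1993: Friday
1992: Wednesday (leap)
1991: Tuesday
1990: Monday
1989: Sunday
1988: Friday (leap)
1987: Thursday
1986: Wednesday
1985: Tuesday
1984: Sunday (leap)
1983: Saturday
1982: Friday
1981: Thursday
1980: Tuesday (leap)
1980 begins on a Tuesday and is a leap year.

1980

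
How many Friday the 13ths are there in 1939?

2

Check the 13th of each month of 1939: Jan 13: Fri, Feb 13: Mon, Mar 13: Mon, Apr 13: Thu, May 13: Sat, Jun 13: Tue, Jul 13: Thu, Aug 13: Sun, Sep 13: Wed, Oct 13: Fri, Nov 13: Mon, Dec 13: Wed.
Friday occurs in January, October — 2 months.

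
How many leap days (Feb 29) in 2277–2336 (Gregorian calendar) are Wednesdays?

Leap years in 2277–2336: 14 of them.
Feb 29 weekday advances by 5 (mod 7) from one leap year to the next four years later (or differs when a century non-leap intervenes).
Leap-day weekdays: 2280:Sun 2284:Fri 2288:Wed✓ 2292:Mon 2296:Sat 2304:Mon 2308:Sat 2312:Thu 2316:Tue 2320:Sun 2324:Fri 2328:Wed✓ 2332:Mon 2336:Sat
Wednesday: 2288, 2328 → 2.

2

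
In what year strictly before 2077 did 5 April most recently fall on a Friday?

From one year to the next, a fixed date's weekday advances by 1, or by 2 when a Feb 29 lies between the two dates.
2077: April 5 is Monday.
2076: Sunday (−1)
2075: Friday (−2)
5 April falls on a Friday in 2075.

2075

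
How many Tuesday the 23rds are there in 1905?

Check the 23rd of each month of 1905: Jan 23: Mon, Feb 23: Thu, Mar 23: Thu, Apr 23: Sun, May 23: Tue, Jun 23: Fri, Jul 23: Sun, Aug 23: Wed, Sep 23: Sat, Oct 23: Mon, Nov 23: Thu, Dec 23: Sat.
Tuesday occurs in May — 1 month.

1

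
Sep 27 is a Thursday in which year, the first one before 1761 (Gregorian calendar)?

From one year to the next, a fixed date's weekday advances by 1, or by 2 when a Feb 29 lies between the two dates.
1761: September 27 is Sunday.
1760: Saturday (−1)
1759: Thursday (−2)
Sep 27 falls on a Thursday in 1759.

1759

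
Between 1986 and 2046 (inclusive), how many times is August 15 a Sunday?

8

Track August 15's weekday year by year (advancing +1, or +2 across a Feb 29):
  1986: Fri  1987: Sat (+1)  1988: Mon (+2)  1989: Tue (+1)  1990: Wed (+1)
  1991: Thu (+1)  1992: Sat (+2)  1993: Sun (+1) ✓  1994: Mon (+1)  1995: Tue (+1)
  1996: Thu (+2)  1997: Fri (+1)  1998: Sat (+1)  1999: Sun (+1) ✓  … (33 more years) …
  2033: Mon (+1)  2034: Tue (+1)  2035: Wed (+1)  2036: Fri (+2)  2037: Sat (+1)
  2038: Sun (+1) ✓  2039: Mon (+1)  2040: Wed (+2)  2041: Thu (+1)  2042: Fri (+1)
  2043: Sat (+1)  2044: Mon (+2)  2045: Tue (+1)  2046: Wed (+1)
Sunday years: 1993, 1999, 2004, 2010, 2021, 2027, 2032, 2038 — 8 in total.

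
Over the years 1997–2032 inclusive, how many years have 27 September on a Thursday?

5

Track 27 September's weekday year by year (advancing +1, or +2 across a Feb 29):
  1997: Sat  1998: Sun (+1)  1999: Mon (+1)  2000: Wed (+2)  2001: Thu (+1) ✓
  2002: Fri (+1)  2003: Sat (+1)  2004: Mon (+2)  2005: Tue (+1)  2006: Wed (+1)
  2007: Thu (+1) ✓  2008: Sat (+2)  2009: Sun (+1)  2010: Mon (+1)  … (8 more years) …
  2019: Fri (+1)  2020: Sun (+2)  2021: Mon (+1)  2022: Tue (+1)  2023: Wed (+1)
  2024: Fri (+2)  2025: Sat (+1)  2026: Sun (+1)  2027: Mon (+1)  2028: Wed (+2)
  2029: Thu (+1) ✓  2030: Fri (+1)  2031: Sat (+1)  2032: Mon (+2)
Thursday years: 2001, 2007, 2012, 2018, 2029 — 5 in total.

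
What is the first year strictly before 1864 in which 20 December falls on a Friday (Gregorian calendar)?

From one year to the next, a fixed date's weekday advances by 1, or by 2 when a Feb 29 lies between the two dates.
1864: December 20 is Tuesday.
1863: Sunday (−2)
1862: Saturday (−1)
1861: Friday (−1)
20 December falls on a Friday in 1861.

1861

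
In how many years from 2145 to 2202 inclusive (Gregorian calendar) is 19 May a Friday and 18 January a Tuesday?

2

Check each year's weekday for 19 May and 18 January:
  2145: Wed/Mon  2146: Thu/Tue  2147: Fri/Wed  2148: Sun/Thu  2149: Mon/Sat  2150: Tue/Sun  2151: Wed/Mon  2152: Fri/Tue ✓  2153: Sat/Thu  2154: Sun/Fri  2155: Mon/Sat  2156: Wed/Sun  2157: Thu/Tue  2158: Fri/Wed  …(30 more)…  2189: Tue/Sun  2190: Wed/Mon  2191: Thu/Tue  2192: Sat/Wed  2193: Sun/Fri  2194: Mon/Sat  2195: Tue/Sun  2196: Thu/Mon  2197: Fri/Wed  2198: Sat/Thu  2199: Sun/Fri  2200: Mon/Sat  2201: Tue/Sun  2202: Wed/Mon
Both conditions hold in: 2152, 2180 — 2.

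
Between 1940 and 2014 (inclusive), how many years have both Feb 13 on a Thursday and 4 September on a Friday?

Check each year's weekday for Feb 13 and 4 September:
  1940: Tue/Wed  1941: Thu/Thu  1942: Fri/Fri  1943: Sat/Sat  1944: Sun/Mon  1945: Tue/Tue  1946: Wed/Wed  1947: Thu/Thu  1948: Fri/Sat  1949: Sun/Sun  1950: Mon/Mon  1951: Tue/Tue  1952: Wed/Thu  1953: Fri/Fri  …(47 more)…  2001: Tue/Tue  2002: Wed/Wed  2003: Thu/Thu  2004: Fri/Sat  2005: Sun/Sun  2006: Mon/Mon  2007: Tue/Tue  2008: Wed/Thu  2009: Fri/Fri  2010: Sat/Sat  2011: Sun/Sun  2012: Mon/Tue  2013: Wed/Wed  2014: Thu/Thu
Both conditions hold in: 1964, 1992 — 2.

2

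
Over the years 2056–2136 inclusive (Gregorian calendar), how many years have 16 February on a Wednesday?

13

Track 16 February's weekday year by year (advancing +1, or +2 across a Feb 29):
  2056: Wed ✓  2057: Fri (+2)  2058: Sat (+1)  2059: Sun (+1)  2060: Mon (+1)
  2061: Wed (+2) ✓  2062: Thu (+1)  2063: Fri (+1)  2064: Sat (+1)  2065: Mon (+2)
  2066: Tue (+1)  2067: Wed (+1) ✓  2068: Thu (+1)  2069: Sat (+2)  … (53 more years) …
  2123: Tue (+1)  2124: Wed (+1) ✓  2125: Fri (+2)  2126: Sat (+1)  2127: Sun (+1)
  2128: Mon (+1)  2129: Wed (+2) ✓  2130: Thu (+1)  2131: Fri (+1)  2132: Sat (+1)
  2133: Mon (+2)  2134: Tue (+1)  2135: Wed (+1) ✓  2136: Thu (+1)
Wednesday years: 2056, 2061, 2067, 2078, 2084, 2089, 2095, 2101, 2107, 2118, 2124, 2129, 2135 — 13 in total.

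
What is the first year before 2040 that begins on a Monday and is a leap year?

Jan 1 advances by 2 weekdays after a leap year and by 1 after a common year.
2040: Jan 1 is Sunday (leap).
2039: Saturday
2038: Friday
2037: Thursday
2036: Tuesday (leap)
2035: Monday
2034: Sunday
2033: Saturday
2032: Thursday (leap)
2031: Wednesday
2030: Tuesday
2029: Monday
2028: Saturday (leap)
2027: Friday
2026: Thursday
2025: Wednesday
2024: Monday (leap)
2024 begins on a Monday and is a leap year.

2024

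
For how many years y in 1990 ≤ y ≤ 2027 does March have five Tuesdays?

March has 31 days; it has five Tuesdays when Tuesday falls among the first (month-length − 28) days — i.e. when March 1 is one of Tuesday/Monday/Sunday.
March 1 by year: 1990:Thu 1991:Fri 1992:Sun✓ 1993:Mon✓ 1994:Tue✓ 1995:Wed 1996:Fri 1997:Sat 1998:Sun✓ 1999:Mon✓ 2000:Wed 2001:Thu 2002:Fri 2003:Sat 2004:Mon✓ …(8 more)… 2013:Fri 2014:Sat 2015:Sun✓ 2016:Tue✓ 2017:Wed 2018:Thu 2019:Fri 2020:Sun✓ 2021:Mon✓ 2022:Tue✓ 2023:Wed 2024:Fri 2025:Sat 2026:Sun✓ 2027:Mon✓
Years with five Tuesdays: 1992, 1993, 1994, 1998, 1999, 2004, 2005, 2009, 2010, 2011, 2015, 2016, 2020, 2021, 2022, 2026, 2027 → 17.

17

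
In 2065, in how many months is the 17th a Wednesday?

1

Check the 17th of each month of 2065: Jan 17: Sat, Feb 17: Tue, Mar 17: Tue, Apr 17: Fri, May 17: Sun, Jun 17: Wed, Jul 17: Fri, Aug 17: Mon, Sep 17: Thu, Oct 17: Sat, Nov 17: Tue, Dec 17: Thu.
Wednesday occurs in June — 1 month.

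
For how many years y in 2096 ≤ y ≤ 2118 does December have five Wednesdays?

December has 31 days; it has five Wednesdays when Wednesday falls among the first (month-length − 28) days — i.e. when December 1 is one of Wednesday/Tuesday/Monday.
December 1 by year: 2096:Sat 2097:Sun 2098:Mon✓ 2099:Tue✓ 2100:Wed✓ 2101:Thu 2102:Fri 2103:Sat 2104:Mon✓ 2105:Tue✓ 2106:Wed✓ 2107:Thu 2108:Sat 2109:Sun 2110:Mon✓ 2111:Tue✓ 2112:Thu 2113:Fri 2114:Sat 2115:Sun 2116:Tue✓ 2117:Wed✓ 2118:Thu
Years with five Wednesdays: 2098, 2099, 2100, 2104, 2105, 2106, 2110, 2111, 2116, 2117 → 10.

10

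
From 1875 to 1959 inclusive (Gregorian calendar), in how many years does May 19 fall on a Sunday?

Track May 19's weekday year by year (advancing +1, or +2 across a Feb 29):
  1875: Wed  1876: Fri (+2)  1877: Sat (+1)  1878: Sun (+1) ✓  1879: Mon (+1)
  1880: Wed (+2)  1881: Thu (+1)  1882: Fri (+1)  1883: Sat (+1)  1884: Mon (+2)
  1885: Tue (+1)  1886: Wed (+1)  1887: Thu (+1)  1888: Sat (+2)  … (57 more years) …
  1946: Sun (+1) ✓  1947: Mon (+1)  1948: Wed (+2)  1949: Thu (+1)  1950: Fri (+1)
  1951: Sat (+1)  1952: Mon (+2)  1953: Tue (+1)  1954: Wed (+1)  1955: Thu (+1)
  1956: Sat (+2)  1957: Sun (+1) ✓  1958: Mon (+1)  1959: Tue (+1)
Sunday years: 1878, 1889, 1895, 1901, 1907, 1912, 1918, 1929, 1935, 1940, 1946, 1957 — 12 in total.

12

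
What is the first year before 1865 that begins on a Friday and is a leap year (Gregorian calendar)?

Jan 1 advances by 2 weekdays after a leap year and by 1 after a common year.
1865: Jan 1 is Sunday.
1864: Friday (leap)
1864 begins on a Friday and is a leap year.

1864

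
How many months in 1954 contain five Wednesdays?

A month of length L has five Wednesdays iff its first Wednesday is on day ≤ L−28 (so day 1–3 in a 31-day month, 1–2 in a 30-day month, day 1 in a leap February).
Checking each month of 1954: Jan starts Fri (31d); Feb starts Mon (28d); Mar starts Mon (31d) ✓; Apr starts Thu (30d); May starts Sat (31d); Jun starts Tue (30d) ✓; Jul starts Thu (31d); Aug starts Sun (31d); Sep starts Wed (30d) ✓; Oct starts Fri (31d); Nov starts Mon (30d); Dec starts Wed (31d) ✓.
Five-Wednesday months: March, June, September, December → 4.

4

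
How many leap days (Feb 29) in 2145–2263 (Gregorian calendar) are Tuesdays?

4

Leap years in 2145–2263: 28 of them.
Feb 29 weekday advances by 5 (mod 7) from one leap year to the next four years later (or differs when a century non-leap intervenes).
Leap-day weekdays: 2148:Thu 2152:Tue✓ 2156:Sun 2160:Fri 2164:Wed 2168:Mon 2172:Sat 2176:Thu 2180:Tue✓ 2184:Sun 2188:Fri 2192:Wed 2196:Mon 2204:Wed 2208:Mon 2212:Sat 2216:Thu 2220:Tue✓ 2224:Sun 2228:Fri 2232:Wed 2236:Mon 2240:Sat 2244:Thu 2248:Tue✓ 2252:Sun 2256:Fri 2260:Wed
Tuesday: 2152, 2180, 2220, 2248 → 4.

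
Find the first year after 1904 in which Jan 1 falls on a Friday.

1909

Jan 1 advances by 2 weekdays after a leap year and by 1 after a common year.
1904: Jan 1 is Friday (leap).
1905: Sunday
1906: Monday
1907: Tuesday
1908: Wednesday (leap)
1909: Friday
1909 begins on a Friday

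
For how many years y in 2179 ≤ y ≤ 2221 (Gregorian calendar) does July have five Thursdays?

July has 31 days; it has five Thursdays when Thursday falls among the first (month-length − 28) days — i.e. when July 1 is one of Thursday/Wednesday/Tuesday.
July 1 by year: 2179:Thu✓ 2180:Sat 2181:Sun 2182:Mon 2183:Tue✓ 2184:Thu✓ 2185:Fri 2186:Sat 2187:Sun 2188:Tue✓ 2189:Wed✓ 2190:Thu✓ 2191:Fri 2192:Sun 2193:Mon …(13 more)… 2207:Wed✓ 2208:Fri 2209:Sat 2210:Sun 2211:Mon 2212:Wed✓ 2213:Thu✓ 2214:Fri 2215:Sat 2216:Mon 2217:Tue✓ 2218:Wed✓ 2219:Thu✓ 2220:Sat 2221:Sun
Years with five Thursdays: 2179, 2183, 2184, 2188, 2189, 2190, 2194, 2195, 2200, 2201, 2202, 2206, 2207, 2212, 2213, 2217, 2218, 2219 → 18.

18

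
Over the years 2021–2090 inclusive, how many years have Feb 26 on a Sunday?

10

Track Feb 26's weekday year by year (advancing +1, or +2 across a Feb 29):
  2021: Fri  2022: Sat (+1)  2023: Sun (+1) ✓  2024: Mon (+1)  2025: Wed (+2)
  2026: Thu (+1)  2027: Fri (+1)  2028: Sat (+1)  2029: Mon (+2)  2030: Tue (+1)
  2031: Wed (+1)  2032: Thu (+1)  2033: Sat (+2)  2034: Sun (+1) ✓  … (42 more years) …
  2077: Fri (+2)  2078: Sat (+1)  2079: Sun (+1) ✓  2080: Mon (+1)  2081: Wed (+2)
  2082: Thu (+1)  2083: Fri (+1)  2084: Sat (+1)  2085: Mon (+2)  2086: Tue (+1)
  2087: Wed (+1)  2088: Thu (+1)  2089: Sat (+2)  2090: Sun (+1) ✓
Sunday years: 2023, 2034, 2040, 2045, 2051, 2062, 2068, 2073, 2079, 2090 — 10 in total.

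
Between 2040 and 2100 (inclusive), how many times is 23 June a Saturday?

9

Track 23 June's weekday year by year (advancing +1, or +2 across a Feb 29):
  2040: Sat ✓  2041: Sun (+1)  2042: Mon (+1)  2043: Tue (+1)  2044: Thu (+2)
  2045: Fri (+1)  2046: Sat (+1) ✓  2047: Sun (+1)  2048: Tue (+2)  2049: Wed (+1)
  2050: Thu (+1)  2051: Fri (+1)  2052: Sun (+2)  2053: Mon (+1)  … (33 more years) …
  2087: Mon (+1)  2088: Wed (+2)  2089: Thu (+1)  2090: Fri (+1)  2091: Sat (+1) ✓
  2092: Mon (+2)  2093: Tue (+1)  2094: Wed (+1)  2095: Thu (+1)  2096: Sat (+2) ✓
  2097: Sun (+1)  2098: Mon (+1)  2099: Tue (+1)  2100: Wed (+1)
Saturday years: 2040, 2046, 2057, 2063, 2068, 2074, 2085, 2091, 2096 — 9 in total.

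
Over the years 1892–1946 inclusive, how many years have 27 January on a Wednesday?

9

Track 27 January's weekday year by year (advancing +1, or +2 across a Feb 29):
  1892: Wed ✓  1893: Fri (+2)  1894: Sat (+1)  1895: Sun (+1)  1896: Mon (+1)
  1897: Wed (+2) ✓  1898: Thu (+1)  1899: Fri (+1)  1900: Sat (+1)  1901: Sun (+1)
  1902: Mon (+1)  1903: Tue (+1)  1904: Wed (+1) ✓  1905: Fri (+2)  … (27 more years) …
  1933: Fri (+2)  1934: Sat (+1)  1935: Sun (+1)  1936: Mon (+1)  1937: Wed (+2) ✓
  1938: Thu (+1)  1939: Fri (+1)  1940: Sat (+1)  1941: Mon (+2)  1942: Tue (+1)
  1943: Wed (+1) ✓  1944: Thu (+1)  1945: Sat (+2)  1946: Sun (+1)
Wednesday years: 1892, 1897, 1904, 1909, 1915, 1926, 1932, 1937, 1943 — 9 in total.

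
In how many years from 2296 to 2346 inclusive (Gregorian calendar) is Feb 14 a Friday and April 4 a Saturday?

Check each year's weekday for Feb 14 and April 4:
  2296: Fri/Sat ✓  2297: Sun/Sun  2298: Mon/Mon  2299: Tue/Tue  2300: Wed/Wed  2301: Thu/Thu  2302: Fri/Fri  2303: Sat/Sat  2304: Sun/Mon  2305: Tue/Tue  2306: Wed/Wed  2307: Thu/Thu  2308: Fri/Sat ✓  2309: Sun/Sun  …(23 more)…  2333: Tue/Tue  2334: Wed/Wed  2335: Thu/Thu  2336: Fri/Sat ✓  2337: Sun/Sun  2338: Mon/Mon  2339: Tue/Tue  2340: Wed/Thu  2341: Fri/Fri  2342: Sat/Sat  2343: Sun/Sun  2344: Mon/Tue  2345: Wed/Wed  2346: Thu/Thu
Both conditions hold in: 2296, 2308, 2336 — 3.

3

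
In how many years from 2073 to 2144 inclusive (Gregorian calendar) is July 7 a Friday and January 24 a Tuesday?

8

Check each year's weekday for July 7 and January 24:
  2073: Fri/Tue ✓  2074: Sat/Wed  2075: Sun/Thu  2076: Tue/Fri  2077: Wed/Sun  2078: Thu/Mon  2079: Fri/Tue ✓  2080: Sun/Wed  2081: Mon/Fri  2082: Tue/Sat  2083: Wed/Sun  2084: Fri/Mon  2085: Sat/Wed  2086: Sun/Thu  …(44 more)…  2131: Sat/Wed  2132: Mon/Thu  2133: Tue/Sat  2134: Wed/Sun  2135: Thu/Mon  2136: Sat/Tue  2137: Sun/Thu  2138: Mon/Fri  2139: Tue/Sat  2140: Thu/Sun  2141: Fri/Tue ✓  2142: Sat/Wed  2143: Sun/Thu  2144: Tue/Fri
Both conditions hold in: 2073, 2079, 2090, 2102, 2113, 2119, 2130, 2141 — 8.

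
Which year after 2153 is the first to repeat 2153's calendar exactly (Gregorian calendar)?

2159

Two years share a calendar iff Jan 1 falls on the same weekday and both are leap or both are common. 2153: Jan 1 is Monday, common year.
2154: Jan 1 Tuesday, common
2155: Jan 1 Wednesday, common
2156: Jan 1 Thursday, leap
2157: Jan 1 Saturday, common
2158: Jan 1 Sunday, common
2159: Jan 1 Monday, common
2159 matches on both conditions.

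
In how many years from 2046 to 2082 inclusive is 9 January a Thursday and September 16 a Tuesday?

Check each year's weekday for 9 January and September 16:
  2046: Tue/Sun  2047: Wed/Mon  2048: Thu/Wed  2049: Sat/Thu  2050: Sun/Fri  2051: Mon/Sat  2052: Tue/Mon  2053: Thu/Tue ✓  2054: Fri/Wed  2055: Sat/Thu  2056: Sun/Sat  2057: Tue/Sun  2058: Wed/Mon  2059: Thu/Tue ✓  …(9 more)…  2069: Wed/Mon  2070: Thu/Tue ✓  2071: Fri/Wed  2072: Sat/Fri  2073: Mon/Sat  2074: Tue/Sun  2075: Wed/Mon  2076: Thu/Wed  2077: Sat/Thu  2078: Sun/Fri  2079: Mon/Sat  2080: Tue/Mon  2081: Thu/Tue ✓  2082: Fri/Wed
Both conditions hold in: 2053, 2059, 2070, 2081 — 4.

4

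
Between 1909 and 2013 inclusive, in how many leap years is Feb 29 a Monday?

3

Leap years in 1909–2013: 26 of them.
Feb 29 weekday advances by 5 (mod 7) from one leap year to the next four years later (or differs when a century non-leap intervenes).
Leap-day weekdays: 1912:Thu 1916:Tue 1920:Sun 1924:Fri 1928:Wed 1932:Mon✓ 1936:Sat 1940:Thu 1944:Tue 1948:Sun 1952:Fri 1956:Wed 1960:Mon✓ 1964:Sat 1968:Thu 1972:Tue 1976:Sun 1980:Fri 1984:Wed 1988:Mon✓ 1992:Sat 1996:Thu 2000:Tue 2004:Sun 2008:Fri 2012:Wed
Monday: 1932, 1960, 1988 → 3.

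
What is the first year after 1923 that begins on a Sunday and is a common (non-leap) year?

Jan 1 advances by 2 weekdays after a leap year and by 1 after a common year.
1923: Jan 1 is Monday.
1924: Tuesday (leap)
1925: Thursday
1926: Friday
1927: Saturday
1928: Sunday (leap)
1929: Tuesday
1930: Wednesday
1931: Thursday
1932: Friday (leap)
1933: Sunday
1933 begins on a Sunday and is a common year.

1933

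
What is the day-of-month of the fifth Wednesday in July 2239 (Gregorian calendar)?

July 1, 2239 is a Monday, so the first Wednesday is the 3rd.
The fifth Wednesday is 3 + 28 = 31.

31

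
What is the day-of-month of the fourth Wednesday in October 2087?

22

October 1, 2087 is a Wednesday, so the first Wednesday is the 1st.
The fourth Wednesday is 1 + 21 = 22.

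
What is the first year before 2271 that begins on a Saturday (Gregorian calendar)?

Jan 1 advances by 2 weekdays after a leap year and by 1 after a common year.
2271: Jan 1 is Sunday.
2270: Saturday
2270 begins on a Saturday

2270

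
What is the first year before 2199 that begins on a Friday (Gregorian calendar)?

Jan 1 advances by 2 weekdays after a leap year and by 1 after a common year.
2199: Jan 1 is Tuesday.
2198: Monday
2197: Sunday
2196: Friday (leap)
2196 begins on a Friday

2196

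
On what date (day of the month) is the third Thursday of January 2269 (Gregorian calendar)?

21

January 1, 2269 is a Friday, so the first Thursday is the 7th.
The third Thursday is 7 + 14 = 21.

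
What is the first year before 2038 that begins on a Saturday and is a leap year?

2028

Jan 1 advances by 2 weekdays after a leap year and by 1 after a common year.
2038: Jan 1 is Friday.
2037: Thursday
2036: Tuesday (leap)
2035: Monday
2034: Sunday
2033: Saturday
2032: Thursday (leap)
2031: Wednesday
2030: Tuesday
2029: Monday
2028: Saturday (leap)
2028 begins on a Saturday and is a leap year.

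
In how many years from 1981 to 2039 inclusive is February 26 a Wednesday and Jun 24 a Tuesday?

6

Check each year's weekday for February 26 and Jun 24:
  1981: Thu/Wed  1982: Fri/Thu  1983: Sat/Fri  1984: Sun/Sun  1985: Tue/Mon  1986: Wed/Tue ✓  1987: Thu/Wed  1988: Fri/Fri  1989: Sun/Sat  1990: Mon/Sun  1991: Tue/Mon  1992: Wed/Wed  1993: Fri/Thu  1994: Sat/Fri  …(31 more)…  2026: Thu/Wed  2027: Fri/Thu  2028: Sat/Sat  2029: Mon/Sun  2030: Tue/Mon  2031: Wed/Tue ✓  2032: Thu/Thu  2033: Sat/Fri  2034: Sun/Sat  2035: Mon/Sun  2036: Tue/Tue  2037: Thu/Wed  2038: Fri/Thu  2039: Sat/Fri
Both conditions hold in: 1986, 1997, 2003, 2014, 2025, 2031 — 6.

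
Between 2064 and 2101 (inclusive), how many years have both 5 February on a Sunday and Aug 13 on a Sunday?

Check each year's weekday for 5 February and Aug 13:
  2064: Tue/Wed  2065: Thu/Thu  2066: Fri/Fri  2067: Sat/Sat  2068: Sun/Mon  2069: Tue/Tue  2070: Wed/Wed  2071: Thu/Thu  2072: Fri/Sat  2073: Sun/Sun ✓  2074: Mon/Mon  2075: Tue/Tue  2076: Wed/Thu  2077: Fri/Fri  …(10 more)…  2088: Thu/Fri  2089: Sat/Sat  2090: Sun/Sun ✓  2091: Mon/Mon  2092: Tue/Wed  2093: Thu/Thu  2094: Fri/Fri  2095: Sat/Sat  2096: Sun/Mon  2097: Tue/Tue  2098: Wed/Wed  2099: Thu/Thu  2100: Fri/Fri  2101: Sat/Sat
Both conditions hold in: 2073, 2079, 2090 — 3.

3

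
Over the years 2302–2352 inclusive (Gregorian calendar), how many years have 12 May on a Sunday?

7

Track 12 May's weekday year by year (advancing +1, or +2 across a Feb 29):
  2302: Mon  2303: Tue (+1)  2304: Thu (+2)  2305: Fri (+1)  2306: Sat (+1)
  2307: Sun (+1) ✓  2308: Tue (+2)  2309: Wed (+1)  2310: Thu (+1)  2311: Fri (+1)
  2312: Sun (+2) ✓  2313: Mon (+1)  2314: Tue (+1)  2315: Wed (+1)  … (23 more years) …
  2339: Fri (+1)  2340: Sun (+2) ✓  2341: Mon (+1)  2342: Tue (+1)  2343: Wed (+1)
  2344: Fri (+2)  2345: Sat (+1)  2346: Sun (+1) ✓  2347: Mon (+1)  2348: Wed (+2)
  2349: Thu (+1)  2350: Fri (+1)  2351: Sat (+1)  2352: Mon (+2)
Sunday years: 2307, 2312, 2318, 2329, 2335, 2340, 2346 — 7 in total.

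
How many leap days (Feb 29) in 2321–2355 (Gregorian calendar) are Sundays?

1

Leap years in 2321–2355: 8 of them.
Feb 29 weekday advances by 5 (mod 7) from one leap year to the next four years later (or differs when a century non-leap intervenes).
Leap-day weekdays: 2324:Fri 2328:Wed 2332:Mon 2336:Sat 2340:Thu 2344:Tue 2348:Sun✓ 2352:Fri
Sunday: 2348 → 1.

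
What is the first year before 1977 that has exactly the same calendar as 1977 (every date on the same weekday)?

Two years share a calendar iff Jan 1 falls on the same weekday and both are leap or both are common. 1977: Jan 1 is Saturday, common year.
1976: Jan 1 Thursday, leap
1975: Jan 1 Wednesday, common
1974: Jan 1 Tuesday, common
1973: Jan 1 Monday, common
1972: Jan 1 Saturday, leap
1971: Jan 1 Friday, common
1970: Jan 1 Thursday, common
1969: Jan 1 Wednesday, common
1968: Jan 1 Monday, leap
1967: Jan 1 Sunday, common
1966: Jan 1 Saturday, common
1966 matches on both conditions.

1966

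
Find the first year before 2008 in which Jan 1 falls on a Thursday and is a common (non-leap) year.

Jan 1 advances by 2 weekdays after a leap year and by 1 after a common year.
2008: Jan 1 is Tuesday (leap).
2007: Monday
2006: Sunday
2005: Saturday
2004: Thursday (leap)
2003: Wednesday
2002: Tuesday
2001: Monday
2000: Saturday (leap)
1999: Friday
1998: Thursday
1998 begins on a Thursday and is a common year.

1998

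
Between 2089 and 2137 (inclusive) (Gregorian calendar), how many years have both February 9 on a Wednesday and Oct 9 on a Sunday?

Check each year's weekday for February 9 and Oct 9:
  2089: Wed/Sun ✓  2090: Thu/Mon  2091: Fri/Tue  2092: Sat/Thu  2093: Mon/Fri  2094: Tue/Sat  2095: Wed/Sun ✓  2096: Thu/Tue  2097: Sat/Wed  2098: Sun/Thu  2099: Mon/Fri  2100: Tue/Sat  2101: Wed/Sun ✓  2102: Thu/Mon  …(21 more)…  2124: Wed/Mon  2125: Fri/Tue  2126: Sat/Wed  2127: Sun/Thu  2128: Mon/Sat  2129: Wed/Sun ✓  2130: Thu/Mon  2131: Fri/Tue  2132: Sat/Thu  2133: Mon/Fri  2134: Tue/Sat  2135: Wed/Sun ✓  2136: Thu/Tue  2137: Sat/Wed
Both conditions hold in: 2089, 2095, 2101, 2107, 2118, 2129, 2135 — 7.

7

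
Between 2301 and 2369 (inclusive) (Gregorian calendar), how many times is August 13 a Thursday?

10

Track August 13's weekday year by year (advancing +1, or +2 across a Feb 29):
  2301: Tue  2302: Wed (+1)  2303: Thu (+1) ✓  2304: Sat (+2)  2305: Sun (+1)
  2306: Mon (+1)  2307: Tue (+1)  2308: Thu (+2) ✓  2309: Fri (+1)  2310: Sat (+1)
  2311: Sun (+1)  2312: Tue (+2)  2313: Wed (+1)  2314: Thu (+1) ✓  … (41 more years) …
  2356: Mon (+2)  2357: Tue (+1)  2358: Wed (+1)  2359: Thu (+1) ✓  2360: Sat (+2)
  2361: Sun (+1)  2362: Mon (+1)  2363: Tue (+1)  2364: Thu (+2) ✓  2365: Fri (+1)
  2366: Sat (+1)  2367: Sun (+1)  2368: Tue (+2)  2369: Wed (+1)
Thursday years: 2303, 2308, 2314, 2325, 2331, 2336, 2342, 2353, 2359, 2364 — 10 in total.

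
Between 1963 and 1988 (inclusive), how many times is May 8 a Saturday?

4

Track May 8's weekday year by year (advancing +1, or +2 across a Feb 29):
  1963: Wed  1964: Fri (+2)  1965: Sat (+1) ✓  1966: Sun (+1)  1967: Mon (+1)
  1968: Wed (+2)  1969: Thu (+1)  1970: Fri (+1)  1971: Sat (+1) ✓  1972: Mon (+2)
  1973: Tue (+1)  1974: Wed (+1)  1975: Thu (+1)  1976: Sat (+2) ✓  1977: Sun (+1)
  1978: Mon (+1)  1979: Tue (+1)  1980: Thu (+2)  1981: Fri (+1)  1982: Sat (+1) ✓
  1983: Sun (+1)  1984: Tue (+2)  1985: Wed (+1)  1986: Thu (+1)  1987: Fri (+1)
  1988: Sun (+2)
Saturday years: 1965, 1971, 1976, 1982 — 4 in total.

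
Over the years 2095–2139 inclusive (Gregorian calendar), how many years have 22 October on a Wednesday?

7

Track 22 October's weekday year by year (advancing +1, or +2 across a Feb 29):
  2095: Sat  2096: Mon (+2)  2097: Tue (+1)  2098: Wed (+1) ✓  2099: Thu (+1)
  2100: Fri (+1)  2101: Sat (+1)  2102: Sun (+1)  2103: Mon (+1)  2104: Wed (+2) ✓
  2105: Thu (+1)  2106: Fri (+1)  2107: Sat (+1)  2108: Mon (+2)  … (17 more years) …
  2126: Tue (+1)  2127: Wed (+1) ✓  2128: Fri (+2)  2129: Sat (+1)  2130: Sun (+1)
  2131: Mon (+1)  2132: Wed (+2) ✓  2133: Thu (+1)  2134: Fri (+1)  2135: Sat (+1)
  2136: Mon (+2)  2137: Tue (+1)  2138: Wed (+1) ✓  2139: Thu (+1)
Wednesday years: 2098, 2104, 2110, 2121, 2127, 2132, 2138 — 7 in total.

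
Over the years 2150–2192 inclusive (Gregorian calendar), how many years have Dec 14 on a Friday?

7

Track Dec 14's weekday year by year (advancing +1, or +2 across a Feb 29):
  2150: Mon  2151: Tue (+1)  2152: Thu (+2)  2153: Fri (+1) ✓  2154: Sat (+1)
  2155: Sun (+1)  2156: Tue (+2)  2157: Wed (+1)  2158: Thu (+1)  2159: Fri (+1) ✓
  2160: Sun (+2)  2161: Mon (+1)  2162: Tue (+1)  2163: Wed (+1)  … (15 more years) …
  2179: Tue (+1)  2180: Thu (+2)  2181: Fri (+1) ✓  2182: Sat (+1)  2183: Sun (+1)
  2184: Tue (+2)  2185: Wed (+1)  2186: Thu (+1)  2187: Fri (+1) ✓  2188: Sun (+2)
  2189: Mon (+1)  2190: Tue (+1)  2191: Wed (+1)  2192: Fri (+2) ✓
Friday years: 2153, 2159, 2164, 2170, 2181, 2187, 2192 — 7 in total.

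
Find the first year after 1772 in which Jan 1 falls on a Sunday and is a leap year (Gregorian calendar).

1792

Jan 1 advances by 2 weekdays after a leap year and by 1 after a common year.
1772: Jan 1 is Wednesday (leap).
1773: Friday
1774: Saturday
1775: Sunday
1776: Monday (leap)
1777: Wednesday
1778: Thursday
1779: Friday
1780: Saturday (leap)
1781: Monday
1782: Tuesday
1783: Wednesday
1784: Thursday (leap)
1785: Saturday
1786: Sunday
1787: Monday
1788: Tuesday (leap)
1789: Thursday
1790: Friday
1791: Saturday
1792: Sunday (leap)
1792 begins on a Sunday and is a leap year.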